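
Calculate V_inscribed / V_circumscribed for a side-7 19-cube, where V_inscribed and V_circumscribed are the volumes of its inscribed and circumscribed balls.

The radii are 7/2 and 7√19/2, so the volume ratio is (1/√19)^19 = 19^{-19/2} ≈ 7.10953e-13.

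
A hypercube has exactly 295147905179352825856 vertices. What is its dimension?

Since 2^n = 295147905179352825856, we have n = 68.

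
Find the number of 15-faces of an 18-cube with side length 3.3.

f_15(18-cube) = (18 choose 15) · 2^3 = 6528.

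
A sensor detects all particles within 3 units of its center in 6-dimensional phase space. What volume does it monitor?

The n-ball volume is π^(n/2)·r^n/Γ(n/2+1). With n=6, r=3: V = 243·π^3/2 ≈ 3767.26.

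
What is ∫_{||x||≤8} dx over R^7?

Volume = π^{7/2}·(8)^7/Γ(9/2) = 33554432·π^3/105 ≈ 9.90855e+06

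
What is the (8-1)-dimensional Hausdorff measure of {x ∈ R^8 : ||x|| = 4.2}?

The surface area of an n-ball is 2π^(n/2) r^(n-1) / Γ(n/2). For n=8, r=4.2: 748554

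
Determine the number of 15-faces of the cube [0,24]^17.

f_15(17-cube) = (17 choose 15) · 2^2 = 544.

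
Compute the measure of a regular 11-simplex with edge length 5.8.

For a regular n-simplex with edge a, V = (a^n / n!)·√((n+1)/2^n). With a=5.8, n=11: V ≈ 0.479157.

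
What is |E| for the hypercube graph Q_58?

An n-cube has n·2^(n-1) edges. With n = 58: 58·144115188075855872 = 8358680908399640576.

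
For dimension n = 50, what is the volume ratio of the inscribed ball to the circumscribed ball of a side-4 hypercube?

V_in/V_out = n^(-n/2) = 50^(-50/2) ≈ 3.35544e-43.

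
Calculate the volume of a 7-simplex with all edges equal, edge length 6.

For a regular n-simplex with edge a, V = (a^n / n!)·√((n+1)/2^n). With a=6, n=7: V ≈ 13.8857.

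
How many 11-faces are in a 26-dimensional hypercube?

f_11(26-cube) = (26 choose 11) · 2^15 = 253170810880.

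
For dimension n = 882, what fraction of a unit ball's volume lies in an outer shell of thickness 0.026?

1 - (1-0.026)^882 ≈ 1 - 8.11e-11 ≈ (100 - 8.11e-09)%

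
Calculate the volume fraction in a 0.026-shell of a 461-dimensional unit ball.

V(inner)/V(outer) = ((1-0.026)/1)^461 ≈ 5.317e-06, so the shell fraction is 0.999995.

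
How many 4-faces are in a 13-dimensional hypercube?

An n-cube has C(n,k)·2^(n-k) k-faces. Here C(13,4)·2^9 = 715·512 = 366080.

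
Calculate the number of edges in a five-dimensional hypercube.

The 5-cube has n·2^(n-1) = 5·2^4 = 5·16 = 80 edges.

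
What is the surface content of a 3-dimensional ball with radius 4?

|∂B_3(4)| = 4πr² = 4π·(4)² ≈ 201.062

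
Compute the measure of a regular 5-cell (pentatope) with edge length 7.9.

Volume = 7.9^4 · √(5/2^4) / 4! ≈ 90.724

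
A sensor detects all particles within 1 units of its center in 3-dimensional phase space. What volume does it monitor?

The n-ball volume is π^(n/2)·r^n/Γ(n/2+1). With n=3, r=1: V = 4·π/3 ≈ 4.18879.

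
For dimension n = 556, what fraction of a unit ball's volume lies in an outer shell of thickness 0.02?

1 - (1-0.02)^556 ≈ 0.999987 ≈ 99.998677%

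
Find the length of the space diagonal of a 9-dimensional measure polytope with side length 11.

d = √(11² + 11² + ... + 11²) [9 terms] = √(9·11²) = 11√9 = 33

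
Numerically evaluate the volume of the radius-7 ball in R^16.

The n-ball volume is π^(n/2)·r^n/Γ(n/2+1). With n=16, r=7: V = 4747561509943·π^8/5760 ≈ 7.82073e+12.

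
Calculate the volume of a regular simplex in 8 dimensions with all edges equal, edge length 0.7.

V = (0.7^8 / 8!) · √((8+1) / 2^8) ≈ 2.6808e-07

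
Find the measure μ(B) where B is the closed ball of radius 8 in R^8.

Volume = π^{8/2}·(8)^8/Γ(5) = 2097152·π^4/3 ≈ 6.80939e+07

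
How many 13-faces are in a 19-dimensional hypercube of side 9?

f_13(19-cube) = (19 choose 13) · 2^6 = 1736448.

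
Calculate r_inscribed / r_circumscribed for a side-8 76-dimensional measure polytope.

Ratio = (s/2)/(s√76/2) = 76^(-1/2) ≈ 0.114708.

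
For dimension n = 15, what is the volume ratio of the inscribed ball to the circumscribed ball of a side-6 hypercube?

V_in/V_out = n^(-n/2) = 15^(-15/2) ≈ 1.51118e-09.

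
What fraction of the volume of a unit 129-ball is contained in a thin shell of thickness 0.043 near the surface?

Shell fraction = 1 - (1-0.043)^129 ≈ 0.996551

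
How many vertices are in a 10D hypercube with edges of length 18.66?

Number of 0-faces = C(10,0) · 2^(10-0) = 1 · 1024 = 1024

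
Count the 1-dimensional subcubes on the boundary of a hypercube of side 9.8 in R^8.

An n-cube has C(n,k)·2^(n-k) k-faces. Here C(8,1)·2^7 = 8·128 = 1024.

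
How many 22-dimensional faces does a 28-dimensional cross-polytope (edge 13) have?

Each 22-face is the convex hull of 23 vertices, one chosen as ±e_i from each of 23 distinct axes: 2^23·C(28,23) = 824432394240.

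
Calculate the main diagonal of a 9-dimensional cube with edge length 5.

Diagonal = √9 · 5 = 15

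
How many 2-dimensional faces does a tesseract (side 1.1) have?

An n-cube has C(n,k)·2^(n-k) k-faces. Here C(4,2)·2^2 = 6·4 = 24.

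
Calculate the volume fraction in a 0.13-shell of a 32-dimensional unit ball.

1 - (1-0.13)^32 ≈ 0.988396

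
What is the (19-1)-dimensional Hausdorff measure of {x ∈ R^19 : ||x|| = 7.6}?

|∂B_19(7.6)| ≈ 6.33848e+15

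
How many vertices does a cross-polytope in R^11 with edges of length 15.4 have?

Number of 0-faces = 2^(0+1) · C(11,0+1) = 2 · 11 = 22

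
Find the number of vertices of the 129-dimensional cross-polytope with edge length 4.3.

The vertices are ±e_1, ..., ±e_129, so there are 2·129 = 258.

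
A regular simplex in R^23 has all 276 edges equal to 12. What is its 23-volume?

Volume = 12^23 · √(24/2^23) / 23! ≈ 0.433446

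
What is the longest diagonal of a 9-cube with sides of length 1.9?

d = √(1.9² + 1.9² + ... + 1.9²) [9 terms] = √(9·1.9²) = 1.9√9 = 5.7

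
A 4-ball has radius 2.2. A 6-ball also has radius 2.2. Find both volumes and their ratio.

V_4(2.2) ≈ 115.601. V_6(2.2) ≈ 585.915. Ratio V_4/V_6 ≈ 0.1973.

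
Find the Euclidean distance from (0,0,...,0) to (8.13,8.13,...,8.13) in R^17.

d = √(8.13² + 8.13² + ... + 8.13²) [17 terms] = √(17·8.13²) = 8.13√17 ≈ 33.5208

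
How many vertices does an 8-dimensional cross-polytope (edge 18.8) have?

The vertices are ±e_1, ..., ±e_8, so there are 2·8 = 16.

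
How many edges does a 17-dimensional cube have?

An n-cube has n·2^(n-1) edges. With n = 17: 17·65536 = 1114112.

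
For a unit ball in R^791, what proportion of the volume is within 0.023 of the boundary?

1 - (1-0.023)^791 ≈ 0.9999999898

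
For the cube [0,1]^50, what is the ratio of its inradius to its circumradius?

r_in / r_out = (1/2) / (1√50/2) = 1/√50 ≈ 0.141421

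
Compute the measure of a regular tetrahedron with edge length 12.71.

Volume = (√2/12) · 12.71³ = 241.975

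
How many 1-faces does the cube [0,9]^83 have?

Each of the 2^83 = 9671406556917033397649408 vertices has degree 83; total edges = 83·2^83/2 = 401363372112056886002450432.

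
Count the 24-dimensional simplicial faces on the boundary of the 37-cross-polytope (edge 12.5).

An n-cross-polytope has 2^(k+1)·C(n,k+1) k-faces. Here 2^25·C(37,25) = 33554432·1852482996 = 62159014720438272.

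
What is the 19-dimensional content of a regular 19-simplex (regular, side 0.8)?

V_19 = √(20) · 0.8^19 / (19! · 2^(19/2)) ≈ 7.3172e-22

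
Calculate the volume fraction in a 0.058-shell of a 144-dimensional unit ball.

1 - (1-0.058)^144 ≈ 0.999817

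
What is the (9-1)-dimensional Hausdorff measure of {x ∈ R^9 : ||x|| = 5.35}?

|∂B_9(5.35)| ≈ 1.99246e+07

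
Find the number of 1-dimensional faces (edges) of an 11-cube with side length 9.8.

The 11-cube has n·2^(n-1) = 11·2^10 = 11·1024 = 11264 edges.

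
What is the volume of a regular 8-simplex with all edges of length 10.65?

For a regular n-simplex with edge a, V = (a^n / n!)·√((n+1)/2^n). With a=10.65, n=8: V ≈ 769.622.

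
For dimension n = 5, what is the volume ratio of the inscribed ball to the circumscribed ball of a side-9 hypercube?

V_in/V_out = n^(-n/2) = 5^(-5/2) ≈ 0.0178885.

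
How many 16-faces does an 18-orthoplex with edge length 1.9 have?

Number of 16-faces = 2^(16+1) · C(18,16+1) = 131072 · 18 = 2359296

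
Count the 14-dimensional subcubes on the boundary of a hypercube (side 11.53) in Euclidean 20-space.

f_14(20-cube) = (20 choose 14) · 2^6 = 2480640.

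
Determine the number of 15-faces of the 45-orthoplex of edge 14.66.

An n-cross-polytope has 2^(k+1)·C(n,k+1) k-faces. Here 2^16·C(45,16) = 65536·646626422970 = 42377309255761920.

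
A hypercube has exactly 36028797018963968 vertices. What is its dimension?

Since 2^n = 36028797018963968, we have n = 55.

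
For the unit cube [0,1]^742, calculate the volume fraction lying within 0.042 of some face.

1 - (1 - 2·0.042)^742 = 1 - 0.916^742 ≈ 1 - 5.326e-29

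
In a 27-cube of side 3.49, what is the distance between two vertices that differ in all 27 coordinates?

The space diagonal of an n-cube of side s is s√n. Here 3.49·√27 ≈ 18.1346.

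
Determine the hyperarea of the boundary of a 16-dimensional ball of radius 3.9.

S = n·V_n(r)/r = 16·V_16(3.9)/3.9 (volume-to-surface relation), giving 2.76546e+09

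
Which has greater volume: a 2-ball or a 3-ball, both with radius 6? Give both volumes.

V_2(6) ≈ 113.097. V_3(6) ≈ 904.779. The 3-ball is larger.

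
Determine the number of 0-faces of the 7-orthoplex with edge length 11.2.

An n-cross-polytope has 2^(k+1)·C(n,k+1) k-faces. Here 2^1·C(7,1) = 2·7 = 14.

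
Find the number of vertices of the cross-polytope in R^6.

An n-cross-polytope has 2^(k+1)·C(n,k+1) k-faces. Here 2^1·C(6,1) = 2·6 = 12.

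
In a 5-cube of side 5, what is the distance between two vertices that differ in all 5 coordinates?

||(5,5,...,5)|| = √(5)·5 ≈ 11.1803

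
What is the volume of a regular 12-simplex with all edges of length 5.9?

V = (5.9^12 / 12!) · √((12+1) / 2^12) ≈ 0.209256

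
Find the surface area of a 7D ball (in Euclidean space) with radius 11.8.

The surface area of an n-ball is 2π^(n/2) r^(n-1) / Γ(n/2). For n=7, r=11.8: 8.92833e+07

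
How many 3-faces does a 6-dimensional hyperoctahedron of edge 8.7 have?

Each 3-face is the convex hull of 4 vertices, one chosen as ±e_i from each of 4 distinct axes: 2^4·C(6,4) = 240.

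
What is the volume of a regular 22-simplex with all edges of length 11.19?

For a regular n-simplex with edge a, V = (a^n / n!)·√((n+1)/2^n). With a=11.19, n=22: V ≈ 0.247189.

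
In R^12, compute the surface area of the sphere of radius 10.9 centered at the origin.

The surface area of an n-ball is 2π^(n/2) r^(n-1) / Γ(n/2). For n=12, r=10.9: 4.13466e+12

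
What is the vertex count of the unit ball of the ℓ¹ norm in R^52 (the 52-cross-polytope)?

The vertices are ±e_1, ..., ±e_52, so there are 2·52 = 104.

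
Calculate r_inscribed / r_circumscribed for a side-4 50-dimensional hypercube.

r_in = 4/2 (half the side); r_out = 4√50/2 (half the diagonal). Ratio = 1/√50 ≈ 0.141421.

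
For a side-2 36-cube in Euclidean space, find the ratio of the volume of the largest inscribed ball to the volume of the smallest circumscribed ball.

Volume scales as r^n, and r_in/r_out = 1/√36, giving (1/√36)^36 ≈ 9.69516e-29.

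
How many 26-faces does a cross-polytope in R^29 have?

An n-cross-polytope has 2^(k+1)·C(n,k+1) k-faces. Here 2^27·C(29,27) = 134217728·406 = 54492397568.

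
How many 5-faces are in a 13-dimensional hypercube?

Number of 5-faces = C(13,5) · 2^(13-5) = 1287 · 256 = 329472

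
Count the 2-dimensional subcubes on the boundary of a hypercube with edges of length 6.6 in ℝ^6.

f_2(6-cube) = (6 choose 2) · 2^4 = 240.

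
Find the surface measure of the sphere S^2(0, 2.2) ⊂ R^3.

|∂B_3(2.2)| = 4πr² = 4π·(2.2)² ≈ 60.8212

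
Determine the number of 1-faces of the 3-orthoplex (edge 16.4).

An n-cross-polytope has 2^(k+1)·C(n,k+1) k-faces. Here 2^2·C(3,2) = 4·3 = 12.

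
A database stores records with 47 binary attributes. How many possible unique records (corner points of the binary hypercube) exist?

Number of vertices = 2^47 = 140737488355328.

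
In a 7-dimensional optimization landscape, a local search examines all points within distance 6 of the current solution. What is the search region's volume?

V_7(6) = π^(7/2) · (6)^7 / Γ(7/2 + 1) = 1492992·π^3/35 ≈ 1.32263e+06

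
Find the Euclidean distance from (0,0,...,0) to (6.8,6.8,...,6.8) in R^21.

Diagonal = √21 · 6.8 ≈ 31.1615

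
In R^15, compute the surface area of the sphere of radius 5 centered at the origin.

The surface area of an n-ball is 2π^(n/2) r^(n-1) / Γ(n/2). For n=15, r=5: 312500000000·π^7/27027 ≈ 3.49222e+10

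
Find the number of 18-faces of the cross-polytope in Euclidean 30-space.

Each 18-face is the convex hull of 19 vertices, one chosen as ±e_i from each of 19 distinct axes: 2^19·C(30,19) = 28640437862400.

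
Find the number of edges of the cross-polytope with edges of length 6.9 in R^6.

Each 1-face is the convex hull of 2 vertices, one chosen as ±e_i from each of 2 distinct axes: 2^2·C(6,2) = 60.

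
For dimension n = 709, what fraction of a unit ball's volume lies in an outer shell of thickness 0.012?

1 - (1-0.012)^709 ≈ 0.999808 ≈ 99.9808%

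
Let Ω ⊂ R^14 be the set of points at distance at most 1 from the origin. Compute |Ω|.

V_14(1) = π^(14/2) · (1)^14 / Γ(14/2 + 1) = π^7/5040 ≈ 0.599265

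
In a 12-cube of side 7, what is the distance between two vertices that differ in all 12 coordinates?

d = √(7² + 7² + ... + 7²) [12 terms] = √(12·7²) = 7√12 ≈ 24.2487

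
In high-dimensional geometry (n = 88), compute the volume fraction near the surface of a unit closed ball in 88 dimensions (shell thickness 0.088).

1 - (1-0.088)^88 ≈ 0.999698 ≈ 99.9698%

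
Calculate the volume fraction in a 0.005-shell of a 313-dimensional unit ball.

Shell fraction = 1 - (1-0.005)^313 ≈ 0.791731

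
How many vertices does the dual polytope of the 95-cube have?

Number of vertices = 2n = 190.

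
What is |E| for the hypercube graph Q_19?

The 19-cube has n·2^(n-1) = 19·2^18 = 19·262144 = 4980736 edges.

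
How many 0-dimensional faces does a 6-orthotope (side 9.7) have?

f_0(6-cube) = (6 choose 0) · 2^6 = 64.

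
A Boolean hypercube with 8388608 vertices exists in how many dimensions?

2^n = 8388608 ⇒ n = log_2(8388608) = 23.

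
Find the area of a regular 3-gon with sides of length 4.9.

Area = (√3/4) · 4.9² = 10.3966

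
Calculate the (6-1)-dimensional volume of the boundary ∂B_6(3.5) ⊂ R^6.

S = n·V_n(r)/r = 6·V_6(3.5)/3.5 (volume-to-surface relation), giving 16807·π^3/32 ≈ 16285.1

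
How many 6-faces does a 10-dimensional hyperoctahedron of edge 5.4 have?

f_6(10-orthoplex) = 2^7 · (10 choose 7) = 15360.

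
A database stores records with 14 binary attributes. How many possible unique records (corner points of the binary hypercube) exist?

Each vertex is a binary string of length 14, so there are 2^14 = 16384.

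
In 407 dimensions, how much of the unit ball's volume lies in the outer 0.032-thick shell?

1 - (1-0.032)^407 ≈ 0.9999982165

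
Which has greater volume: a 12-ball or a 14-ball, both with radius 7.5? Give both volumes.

V_12(7.5) ≈ 4.22963e+10. V_14(7.5) ≈ 1.06777e+12. The 14-ball is larger.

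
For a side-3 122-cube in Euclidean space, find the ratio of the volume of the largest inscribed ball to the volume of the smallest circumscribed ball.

V_in / V_out = (r_in/r_out)^122 = (1/√122)^122 = 122^(-122/2) ≈ 5.39573e-128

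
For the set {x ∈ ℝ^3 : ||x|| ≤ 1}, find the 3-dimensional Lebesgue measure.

Volume = π^{3/2}·(1)^3/Γ(5/2) = 4·π/3 ≈ 4.18879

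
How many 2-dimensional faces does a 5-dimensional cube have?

An n-cube has C(n,k)·2^(n-k) k-faces. Here C(5,2)·2^3 = 10·8 = 80.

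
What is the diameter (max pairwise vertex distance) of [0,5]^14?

Diagonal = √14 · 5 ≈ 18.7083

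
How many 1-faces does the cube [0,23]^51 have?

Number of 1-faces = C(51,1)·2^(51-1) = 51·1125899906842624 = 57420895248973824.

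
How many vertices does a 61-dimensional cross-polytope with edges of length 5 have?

The 61-dimensional cross-polytope has 2n = 2·61 = 122 vertices.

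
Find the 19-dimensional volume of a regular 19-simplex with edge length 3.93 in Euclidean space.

V_19 = √(20) · 3.93^19 / (19! · 2^(19/2)) ≈ 9.97916e-09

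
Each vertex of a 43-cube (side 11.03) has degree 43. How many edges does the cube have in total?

Number of 1-faces = C(43,1)·2^(43-1) = 43·4398046511104 = 189115999977472.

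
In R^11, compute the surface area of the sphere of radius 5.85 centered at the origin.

S = n·V_n(r)/r = 11·V_11(5.85)/5.85 (volume-to-surface relation), giving 9.72873e+08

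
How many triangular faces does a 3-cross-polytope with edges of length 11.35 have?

f_2(3-orthoplex) = 2^3 · (3 choose 3) = 8.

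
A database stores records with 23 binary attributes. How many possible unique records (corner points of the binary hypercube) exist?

Each vertex is a binary string of length 23, so there are 2^23 = 8388608.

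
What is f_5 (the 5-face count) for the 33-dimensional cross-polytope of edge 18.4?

Number of 5-faces = 2^(5+1) · C(33,5+1) = 64 · 1107568 = 70884352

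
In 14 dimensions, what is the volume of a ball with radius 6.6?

V_14(6.6) = π^(14/2) · (6.6)^14 / Γ(14/2 + 1) ≈ 1.78334e+11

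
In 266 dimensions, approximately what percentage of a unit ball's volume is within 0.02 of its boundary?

1 - (1-0.02)^266 ≈ 0.995364 ≈ 99.54%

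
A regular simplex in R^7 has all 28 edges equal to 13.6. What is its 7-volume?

For a regular n-simplex with edge a, V = (a^n / n!)·√((n+1)/2^n). With a=13.6, n=7: V ≈ 4268.56.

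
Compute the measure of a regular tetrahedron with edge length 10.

Volume = (√2/12) · 10³ = 117.851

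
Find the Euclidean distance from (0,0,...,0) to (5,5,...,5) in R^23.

||(5,5,...,5)|| = √(23)·5 ≈ 23.9792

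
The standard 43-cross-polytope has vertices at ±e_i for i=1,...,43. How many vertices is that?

Number of vertices = 2n = 86.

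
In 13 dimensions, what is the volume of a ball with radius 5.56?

Volume = π^{13/2}·(5.56)^13/Γ(15/2) ≈ 4.41889e+09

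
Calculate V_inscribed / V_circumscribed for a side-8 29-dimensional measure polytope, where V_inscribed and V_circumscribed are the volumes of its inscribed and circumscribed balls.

Volume scales as r^n, and r_in/r_out = 1/√29, giving (1/√29)^29 ≈ 6.24064e-22.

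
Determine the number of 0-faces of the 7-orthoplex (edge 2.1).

Each 0-face is the convex hull of 1 vertex, one chosen as ±e_i from each of 1 distinct axis: 2^1·C(7,1) = 14.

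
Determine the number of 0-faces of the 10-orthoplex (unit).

Number of 0-faces = 2^(0+1) · C(10,0+1) = 2 · 10 = 20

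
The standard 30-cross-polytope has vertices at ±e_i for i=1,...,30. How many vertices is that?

An n-cross-polytope has 2n vertices; here n = 30, giving 60.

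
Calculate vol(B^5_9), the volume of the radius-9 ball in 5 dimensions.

The n-ball volume is π^(n/2)·r^n/Γ(n/2+1). With n=5, r=9: V = 157464·π^2/5 ≈ 310821.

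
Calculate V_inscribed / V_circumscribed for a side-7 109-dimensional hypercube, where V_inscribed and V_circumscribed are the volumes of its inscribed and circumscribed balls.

The radii are 7/2 and 7√109/2, so the volume ratio is (1/√109)^109 = 109^{-109/2} ≈ 9.12548e-112.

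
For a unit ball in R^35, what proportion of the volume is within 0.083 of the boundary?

V(inner)/V(outer) = ((1-0.083)/1)^35 ≈ 0.04819, so the shell fraction is 0.951813.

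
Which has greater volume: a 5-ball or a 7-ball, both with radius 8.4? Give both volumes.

V_5(8.4) ≈ 220138. V_7(8.4) ≈ 1.39423e+07. The 7-ball is larger.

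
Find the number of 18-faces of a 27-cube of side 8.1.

f_18(27-cube) = (27 choose 18) · 2^9 = 2399654400.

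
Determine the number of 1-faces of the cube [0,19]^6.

Number of 1-faces = C(6,1) · 2^(6-1) = 6 · 32 = 192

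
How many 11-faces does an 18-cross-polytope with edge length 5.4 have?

f_11(18-orthoplex) = 2^12 · (18 choose 12) = 76038144.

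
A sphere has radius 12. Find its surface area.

S_3(12) = 2·π^(3/2)·(12)^2 / Γ(3/2) = 4πr² = 4π·(12)² ≈ 1809.56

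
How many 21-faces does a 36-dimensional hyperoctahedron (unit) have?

f_21(36-orthoplex) = 2^22 · (36 choose 22) = 15922824531148800.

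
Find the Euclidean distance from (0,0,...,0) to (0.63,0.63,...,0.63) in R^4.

The space diagonal of an n-cube of side s is s√n. Here 0.63·√4 = 1.26.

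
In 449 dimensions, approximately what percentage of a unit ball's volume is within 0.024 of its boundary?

1 - (1-0.024)^449 ≈ 0.999982 ≈ 99.998168%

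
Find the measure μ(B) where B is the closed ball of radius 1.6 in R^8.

Volume = π^{8/2}·(1.6)^8/Γ(5) ≈ 174.32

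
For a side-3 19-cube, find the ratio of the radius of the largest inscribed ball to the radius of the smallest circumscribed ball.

r_in = 3/2 (half the side); r_out = 3√19/2 (half the diagonal). Ratio = 1/√19 ≈ 0.229416.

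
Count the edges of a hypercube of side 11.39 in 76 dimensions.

Number of 1-faces = C(76,1)·2^(76-1) = 76·37778931862957161709568 = 2871198821584744289927168.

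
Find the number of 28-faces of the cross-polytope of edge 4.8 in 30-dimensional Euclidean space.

Number of 28-faces = 2^(28+1) · C(30,28+1) = 536870912 · 30 = 16106127360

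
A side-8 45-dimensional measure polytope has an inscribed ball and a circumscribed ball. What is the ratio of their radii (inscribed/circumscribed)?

Ratio = (s/2)/(s√45/2) = 45^(-1/2) ≈ 0.149071.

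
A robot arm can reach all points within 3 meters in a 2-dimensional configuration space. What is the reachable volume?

V = 9·π ≈ 28.2743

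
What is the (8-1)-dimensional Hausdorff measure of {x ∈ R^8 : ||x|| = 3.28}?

S_8(3.28) = 2·π^(8/2)·(3.28)^7 / Γ(8/2) ≈ 132616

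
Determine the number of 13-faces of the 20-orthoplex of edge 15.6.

Number of 13-faces = 2^(13+1) · C(20,13+1) = 16384 · 38760 = 635043840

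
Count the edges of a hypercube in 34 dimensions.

The 34-cube has n·2^(n-1) = 34·2^33 = 34·8589934592 = 292057776128 edges.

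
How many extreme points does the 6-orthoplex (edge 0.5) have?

An n-cross-polytope has 2n vertices; here n = 6, giving 12.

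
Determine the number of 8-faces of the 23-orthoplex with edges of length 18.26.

Each 8-face is the convex hull of 9 vertices, one chosen as ±e_i from each of 9 distinct axes: 2^9·C(23,9) = 418401280.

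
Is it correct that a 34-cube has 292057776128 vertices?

False. The 34-cube has 2^34 = 17179869184 vertices.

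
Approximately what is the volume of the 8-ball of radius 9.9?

V_8(9.9) = π^(8/2) · (9.9)^8 / Γ(8/2 + 1) ≈ 3.74516e+08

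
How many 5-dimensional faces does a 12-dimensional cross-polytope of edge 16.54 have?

Each 5-face is the convex hull of 6 vertices, one chosen as ±e_i from each of 6 distinct axes: 2^6·C(12,6) = 59136.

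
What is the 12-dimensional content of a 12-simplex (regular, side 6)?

V = (6^12 / 12!) · √((12+1) / 2^12) ≈ 0.256018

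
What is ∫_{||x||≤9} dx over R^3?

The n-ball volume is π^(n/2)·r^n/Γ(n/2+1). With n=3, r=9: V = 972·π ≈ 3053.63.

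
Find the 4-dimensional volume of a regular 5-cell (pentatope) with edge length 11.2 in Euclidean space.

V = (11.2^4 / 4!) · √((4+1) / 2^4) ≈ 366.51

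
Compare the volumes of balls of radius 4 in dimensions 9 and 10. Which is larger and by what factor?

V_9(4) ≈ 864684, V_10(4) ≈ 2.67404e+06. The 10-ball is larger by a factor of 3.093.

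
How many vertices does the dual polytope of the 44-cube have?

An n-cross-polytope has 2n vertices; here n = 44, giving 88.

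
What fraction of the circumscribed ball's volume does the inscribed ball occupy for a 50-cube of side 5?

Volume scales as r^n, and r_in/r_out = 1/√50, giving (1/√50)^50 ≈ 3.35544e-43.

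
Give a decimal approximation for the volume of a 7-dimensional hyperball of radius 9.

The n-ball volume is π^(n/2)·r^n/Γ(n/2+1). With n=7, r=9: V = 25509168·π^3/35 ≈ 2.25984e+07.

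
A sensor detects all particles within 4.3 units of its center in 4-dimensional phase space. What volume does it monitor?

The n-ball volume is π^(n/2)·r^n/Γ(n/2+1). With n=4, r=4.3: V ≈ 1687.11.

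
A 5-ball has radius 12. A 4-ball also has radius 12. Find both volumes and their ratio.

V_5(12) ≈ 1.3098e+06. V_4(12) ≈ 102328. Ratio V_5/V_4 ≈ 12.8.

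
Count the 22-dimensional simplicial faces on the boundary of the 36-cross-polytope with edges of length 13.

Number of 22-faces = 2^(22+1) · C(36,22+1) = 8388608 · 2310789600 = 19384308124876800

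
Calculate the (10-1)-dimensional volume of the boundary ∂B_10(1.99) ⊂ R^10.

|∂B_10(1.99)| ≈ 12480.9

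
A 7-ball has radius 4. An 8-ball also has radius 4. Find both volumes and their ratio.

V_7(4) ≈ 77410.6. V_8(4) ≈ 265992. Ratio V_7/V_8 ≈ 0.291.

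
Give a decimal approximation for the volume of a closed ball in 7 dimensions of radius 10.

V_7(10) = π^(7/2) · (10)^7 / Γ(7/2 + 1) = 32000000·π^3/21 ≈ 4.72477e+07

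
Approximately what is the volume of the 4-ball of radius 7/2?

V_4(7/2) = π^(4/2) · (7/2)^4 / Γ(4/2 + 1) = 2401·π^2/32 ≈ 740.529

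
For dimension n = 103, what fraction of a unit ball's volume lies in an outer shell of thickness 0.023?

1 - (1-0.023)^103 ≈ 0.908979 ≈ 90.90%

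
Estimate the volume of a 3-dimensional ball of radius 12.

V = 2304·π ≈ 7238.23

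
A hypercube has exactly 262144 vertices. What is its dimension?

Since 2^n = 262144, we have n = 18.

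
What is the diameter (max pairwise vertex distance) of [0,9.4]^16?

d = √(9.4² + 9.4² + ... + 9.4²) [16 terms] = √(16·9.4²) = 9.4√16 = 37.6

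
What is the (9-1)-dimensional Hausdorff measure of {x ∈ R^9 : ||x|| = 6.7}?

S = n·V_n(r)/r = 9·V_9(6.7)/6.7 (volume-to-surface relation), giving 1.20548e+08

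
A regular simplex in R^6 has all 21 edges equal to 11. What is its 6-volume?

V_6 = √(7) · 11^6 / (6! · 2^(6/2)) ≈ 813.734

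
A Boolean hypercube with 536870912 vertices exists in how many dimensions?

2^n = 536870912 ⇒ n = log_2(536870912) = 29.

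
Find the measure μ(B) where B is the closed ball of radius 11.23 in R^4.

The n-ball volume is π^(n/2)·r^n/Γ(n/2+1). With n=4, r=11.23: V ≈ 78485.4.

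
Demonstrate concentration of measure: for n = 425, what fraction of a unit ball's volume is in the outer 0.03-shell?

1 - (1-0.03)^425 ≈ 0.9999976123 ≈ 99.999761%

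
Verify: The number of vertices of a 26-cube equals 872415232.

False. The 26-cube has 2^26 = 67108864 vertices.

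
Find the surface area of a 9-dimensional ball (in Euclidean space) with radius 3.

S = n·V_n(r)/r = 9·V_9(3)/3 (volume-to-surface relation), giving 69984·π^4/35 ≈ 194774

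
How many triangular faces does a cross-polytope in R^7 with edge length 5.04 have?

f_2(7-orthoplex) = 2^3 · (7 choose 3) = 280.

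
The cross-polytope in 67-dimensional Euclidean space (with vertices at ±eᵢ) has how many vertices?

An n-cross-polytope has 2n vertices; here n = 67, giving 134.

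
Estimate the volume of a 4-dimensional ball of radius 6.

Volume = π^{4/2}·(6)^4/Γ(3) = 648·π^2 ≈ 6395.5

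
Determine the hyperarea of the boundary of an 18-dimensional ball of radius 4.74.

S = n·V_n(r)/r = 18·V_18(4.74)/4.74 (volume-to-surface relation), giving 4.55082e+11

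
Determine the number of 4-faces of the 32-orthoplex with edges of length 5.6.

An n-cross-polytope has 2^(k+1)·C(n,k+1) k-faces. Here 2^5·C(32,5) = 32·201376 = 6444032.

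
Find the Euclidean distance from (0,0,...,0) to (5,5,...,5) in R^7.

d = √(5² + 5² + ... + 5²) [7 terms] = √(7·5²) = 5√7 ≈ 13.2288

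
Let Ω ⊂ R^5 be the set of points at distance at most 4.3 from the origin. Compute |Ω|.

V_5(4.3) = π^(5/2) · (4.3)^5 / Γ(5/2 + 1) ≈ 7738.21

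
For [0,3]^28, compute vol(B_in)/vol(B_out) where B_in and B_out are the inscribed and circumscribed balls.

Volume scales as r^n, and r_in/r_out = 1/√28, giving (1/√28)^28 ≈ 5.49272e-21.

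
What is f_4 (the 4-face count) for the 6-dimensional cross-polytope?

An n-cross-polytope has 2^(k+1)·C(n,k+1) k-faces. Here 2^5·C(6,5) = 32·6 = 192.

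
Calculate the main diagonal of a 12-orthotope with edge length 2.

||(2,2,...,2)|| = √(12)·2 ≈ 6.9282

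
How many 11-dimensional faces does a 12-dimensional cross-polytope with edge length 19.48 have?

f_11(12-orthoplex) = 2^12 · (12 choose 12) = 4096.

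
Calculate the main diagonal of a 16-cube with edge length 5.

d = √(5² + 5² + ... + 5²) [16 terms] = √(16·5²) = 5√16 = 20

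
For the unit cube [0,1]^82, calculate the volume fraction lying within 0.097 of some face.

The inner cube has side 1-2·0.097 = 0.806 and volume (0.806)^82 ≈ 2.087e-08, so the shell holds 0.9999999791 of the volume.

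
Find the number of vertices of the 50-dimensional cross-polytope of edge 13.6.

Number of vertices = 2n = 100.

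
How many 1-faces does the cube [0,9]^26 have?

The 26-cube has n·2^(n-1) = 26·2^25 = 26·33554432 = 872415232 edges.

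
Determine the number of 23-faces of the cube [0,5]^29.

Number of 23-faces = C(29,23) · 2^(29-23) = 475020 · 64 = 30401280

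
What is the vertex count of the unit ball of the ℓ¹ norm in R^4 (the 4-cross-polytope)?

An n-cross-polytope has 2n vertices; here n = 4, giving 8.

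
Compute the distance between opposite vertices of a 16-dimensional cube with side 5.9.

Diagonal = √16 · 5.9 = 23.6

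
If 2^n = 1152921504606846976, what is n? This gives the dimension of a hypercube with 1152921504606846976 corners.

Since 2^n = 1152921504606846976, we have n = 60.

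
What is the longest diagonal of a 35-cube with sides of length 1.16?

Diagonal = √35 · 1.16 ≈ 6.86265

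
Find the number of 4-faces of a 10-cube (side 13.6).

Number of 4-faces = C(10,4) · 2^(10-4) = 210 · 64 = 13440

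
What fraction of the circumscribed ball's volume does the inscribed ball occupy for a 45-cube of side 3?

V_in / V_out = (r_in/r_out)^45 = (1/√45)^45 = 45^(-45/2) ≈ 6.34919e-38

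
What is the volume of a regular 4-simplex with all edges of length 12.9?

V_4 = √(5) · 12.9^4 / (4! · 2^(4/2)) ≈ 645.019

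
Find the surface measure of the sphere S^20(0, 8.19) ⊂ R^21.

The surface area of an n-ball is 2π^(n/2) r^(n-1) / Γ(n/2). For n=21, r=8.19: 5.40064e+17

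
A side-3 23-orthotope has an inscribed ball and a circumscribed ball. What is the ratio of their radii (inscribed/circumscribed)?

r_in / r_out = (3/2) / (3√23/2) = 1/√23 ≈ 0.208514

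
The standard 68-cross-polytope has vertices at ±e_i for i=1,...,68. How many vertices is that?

The 68-dimensional cross-polytope has 2n = 2·68 = 136 vertices.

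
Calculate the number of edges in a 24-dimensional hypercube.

The 24-cube has n·2^(n-1) = 24·2^23 = 24·8388608 = 201326592 edges.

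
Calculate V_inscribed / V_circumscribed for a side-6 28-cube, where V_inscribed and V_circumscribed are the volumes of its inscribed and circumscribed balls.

Volume scales as r^n, and r_in/r_out = 1/√28, giving (1/√28)^28 ≈ 5.49272e-21.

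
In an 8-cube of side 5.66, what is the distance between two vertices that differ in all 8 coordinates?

d = √(5.66² + 5.66² + ... + 5.66²) [8 terms] = √(8·5.66²) = 5.66√8 ≈ 16.0089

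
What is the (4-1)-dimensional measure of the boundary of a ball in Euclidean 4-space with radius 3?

The surface area of an n-ball is 2π^(n/2) r^(n-1) / Γ(n/2). For n=4, r=3: 54·π^2 ≈ 532.959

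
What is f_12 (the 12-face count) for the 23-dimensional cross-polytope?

f_12(23-orthoplex) = 2^13 · (23 choose 13) = 9372188672.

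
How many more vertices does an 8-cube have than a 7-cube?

The 8-cube has 2^8 = 256 vertices. The 7-cube has 2^7 = 128 vertices. Difference: 256 - 128 = 128.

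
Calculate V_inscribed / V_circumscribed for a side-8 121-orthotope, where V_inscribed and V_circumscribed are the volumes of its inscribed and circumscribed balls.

V_in/V_out = n^(-n/2) = 121^(-121/2) ≈ 9.80585e-127.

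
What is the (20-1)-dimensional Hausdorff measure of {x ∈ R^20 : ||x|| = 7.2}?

The surface area of an n-ball is 2π^(n/2) r^(n-1) / Γ(n/2). For n=20, r=7.2: 1.00481e+16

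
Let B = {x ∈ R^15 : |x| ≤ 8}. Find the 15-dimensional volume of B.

Volume = π^{15/2}·(8)^15/Γ(17/2) = 9007199254740992·π^7/2027025 ≈ 1.34208e+13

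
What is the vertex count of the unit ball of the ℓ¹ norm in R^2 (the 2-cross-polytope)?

Number of vertices = 2n = 4.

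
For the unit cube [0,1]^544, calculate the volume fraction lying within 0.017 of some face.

Shell fraction = 1 - (1-0.034)^544 ≈ 0.9999999933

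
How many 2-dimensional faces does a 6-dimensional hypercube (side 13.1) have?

An n-cube has C(n,k)·2^(n-k) k-faces. Here C(6,2)·2^4 = 15·16 = 240.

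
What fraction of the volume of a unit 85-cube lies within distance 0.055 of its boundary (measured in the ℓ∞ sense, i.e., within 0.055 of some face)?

Shell fraction = 1 - (1-0.11)^85 ≈ 0.99995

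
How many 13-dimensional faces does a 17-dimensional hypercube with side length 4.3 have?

Number of 13-faces = C(17,13) · 2^(17-13) = 2380 · 16 = 38080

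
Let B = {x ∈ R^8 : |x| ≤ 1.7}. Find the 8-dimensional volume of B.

Volume = π^{8/2}·(1.7)^8/Γ(5) ≈ 283.126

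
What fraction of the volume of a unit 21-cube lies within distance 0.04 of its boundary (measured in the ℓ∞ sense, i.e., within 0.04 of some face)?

The inner cube has side 1-2·0.04 = 0.92 and volume (0.92)^21 ≈ 0.1736, so the shell holds 0.826402 of the volume.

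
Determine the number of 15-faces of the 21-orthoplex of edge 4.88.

Each 15-face is the convex hull of 16 vertices, one chosen as ±e_i from each of 16 distinct axes: 2^16·C(21,16) = 1333592064.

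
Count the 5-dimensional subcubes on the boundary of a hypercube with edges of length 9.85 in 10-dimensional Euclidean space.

f_5(10-cube) = (10 choose 5) · 2^5 = 8064.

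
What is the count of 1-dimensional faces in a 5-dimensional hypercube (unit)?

An n-cube has C(n,k)·2^(n-k) k-faces. Here C(5,1)·2^4 = 5·16 = 80.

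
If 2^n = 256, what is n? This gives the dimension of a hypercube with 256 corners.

n = log_2(256) = 8.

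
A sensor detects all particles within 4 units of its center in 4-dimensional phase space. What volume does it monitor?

Volume = π^{4/2}·(4)^4/Γ(3) = 128·π^2 ≈ 1263.31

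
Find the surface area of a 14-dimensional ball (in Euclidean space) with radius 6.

S = n·V_n(r)/r = 14·V_14(6)/6 (volume-to-surface relation), giving 181398528·π^7/5 ≈ 1.09575e+11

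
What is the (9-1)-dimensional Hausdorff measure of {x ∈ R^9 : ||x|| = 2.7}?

S = n·V_n(r)/r = 9·V_9(2.7)/2.7 (volume-to-surface relation), giving 83843.7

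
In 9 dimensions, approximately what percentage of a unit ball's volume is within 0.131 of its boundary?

1 - (1-0.131)^9 ≈ 0.717396 ≈ 71.74%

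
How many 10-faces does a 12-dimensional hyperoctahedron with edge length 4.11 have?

Each 10-face is the convex hull of 11 vertices, one chosen as ±e_i from each of 11 distinct axes: 2^11·C(12,11) = 24576.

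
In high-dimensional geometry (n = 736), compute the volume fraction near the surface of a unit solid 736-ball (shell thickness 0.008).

1 - (1-0.008)^736 ≈ 0.997292 ≈ 99.73%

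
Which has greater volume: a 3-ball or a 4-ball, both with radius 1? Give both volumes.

V_3(1.0) ≈ 4.18879. V_4(1.0) ≈ 4.9348. The 4-ball is larger.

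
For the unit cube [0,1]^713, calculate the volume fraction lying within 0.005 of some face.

1 - (1 - 2·0.005)^713 = 1 - 0.99^713 ≈ 0.999228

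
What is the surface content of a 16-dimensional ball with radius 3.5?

|∂B_16(3.5)| = 678223072849·π^8/11796480 ≈ 5.45531e+08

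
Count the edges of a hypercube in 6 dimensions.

Number of 1-faces = C(6,1)·2^(6-1) = 6·32 = 192.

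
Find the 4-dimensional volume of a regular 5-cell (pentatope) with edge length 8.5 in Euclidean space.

V = (8.5^4 / 4!) · √((4+1) / 2^4) ≈ 121.588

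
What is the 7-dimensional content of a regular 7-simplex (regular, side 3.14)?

For a regular n-simplex with edge a, V = (a^n / n!)·√((n+1)/2^n). With a=3.14, n=7: V ≈ 0.149285.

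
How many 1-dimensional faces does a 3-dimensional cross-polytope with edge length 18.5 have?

An n-cross-polytope has 2^(k+1)·C(n,k+1) k-faces. Here 2^2·C(3,2) = 4·3 = 12.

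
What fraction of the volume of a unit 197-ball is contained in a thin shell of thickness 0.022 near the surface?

1 - (1-0.022)^197 ≈ 0.987504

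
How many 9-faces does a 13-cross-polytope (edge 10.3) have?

Each 9-face is the convex hull of 10 vertices, one chosen as ±e_i from each of 10 distinct axes: 2^10·C(13,10) = 292864.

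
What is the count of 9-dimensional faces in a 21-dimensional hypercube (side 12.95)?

Number of 9-faces = C(21,9) · 2^(21-9) = 293930 · 4096 = 1203937280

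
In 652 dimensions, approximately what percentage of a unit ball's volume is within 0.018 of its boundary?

1 - (1-0.018)^652 ≈ 0.999993 ≈ 99.999281%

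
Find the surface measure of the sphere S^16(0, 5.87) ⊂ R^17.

|∂B_17(5.87)| ≈ 4.76233e+12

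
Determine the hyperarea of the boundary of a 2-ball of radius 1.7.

S_2(1.7) = 2·π^(2/2)·(1.7)^1 / Γ(2/2) = 2πr = 2π·1.7 ≈ 10.6814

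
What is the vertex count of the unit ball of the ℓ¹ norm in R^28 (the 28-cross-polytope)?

The 28-dimensional cross-polytope has 2n = 2·28 = 56 vertices.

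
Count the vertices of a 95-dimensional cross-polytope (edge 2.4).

The 95-dimensional cross-polytope has 2n = 2·95 = 190 vertices.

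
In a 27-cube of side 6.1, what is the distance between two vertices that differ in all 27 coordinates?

||(6.1,6.1,...,6.1)|| = √(27)·6.1 ≈ 31.6965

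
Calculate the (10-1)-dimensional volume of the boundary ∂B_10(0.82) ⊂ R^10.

S = n·V_n(r)/r = 10·V_10(0.82)/0.82 (volume-to-surface relation), giving 4.27457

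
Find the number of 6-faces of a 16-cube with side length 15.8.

An n-cube has C(n,k)·2^(n-k) k-faces. Here C(16,6)·2^10 = 8008·1024 = 8200192.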